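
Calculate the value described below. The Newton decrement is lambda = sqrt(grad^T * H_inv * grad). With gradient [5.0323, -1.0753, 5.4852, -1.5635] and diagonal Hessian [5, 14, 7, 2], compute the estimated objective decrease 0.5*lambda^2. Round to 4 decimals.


Step 1: H is diagonal, so H^(-1) * g = [1.0065, -0.0768, 0.7836, -0.7818].
Step 2: g^T H^(-1) g = sum_i g_i^2 / H_ii
  = (5.0323)^2/5 + (-1.0753)^2/14 + (5.4852)^2/7 + (-1.5635)^2/2
  = 5.0648 + 0.0826 + 4.2982 + 1.2223 = 10.6679
Step 3: Objective decrease = 0.5 * g^T H^(-1) g = 5.3339


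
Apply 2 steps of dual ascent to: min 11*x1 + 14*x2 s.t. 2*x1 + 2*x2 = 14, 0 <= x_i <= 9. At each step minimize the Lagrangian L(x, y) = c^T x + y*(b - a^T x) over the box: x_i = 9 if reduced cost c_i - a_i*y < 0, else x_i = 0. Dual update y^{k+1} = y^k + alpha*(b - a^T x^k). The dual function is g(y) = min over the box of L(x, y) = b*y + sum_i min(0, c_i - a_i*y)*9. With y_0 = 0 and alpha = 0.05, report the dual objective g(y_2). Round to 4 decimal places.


Dual ascent for LP: min 11*x1 + 14*x2, 2*x1 + 2*x2 = 14, 0 <= x_i <= 9
Step 1: y^k = 0.0, reduced costs: (11.0, 14.0)
  x^k = (0.0, 0.0), subgradient = b - a^T x = 14.0
  y^{k+1} = 0.0 + 0.05*14.0 = 0.7
Step 2: y^k = 0.7, reduced costs: (9.6, 12.6)
  x^k = (0.0, 0.0), subgradient = b - a^T x = 14.0
  y^{k+1} = 0.7 + 0.05*14.0 = 1.4
Dual objective at y_2 = 1.4: reduced costs (8.2, 11.2), box minimizer x = (0.0, 0.0)
g(y_2) = b*y + (c1 - a1*y)*x1 + (c2 - a2*y)*x2 = 14*1.4 + 8.2*0.0 + 11.2*0.0 = 19.6 + 0.0 + 0.0 = 19.6


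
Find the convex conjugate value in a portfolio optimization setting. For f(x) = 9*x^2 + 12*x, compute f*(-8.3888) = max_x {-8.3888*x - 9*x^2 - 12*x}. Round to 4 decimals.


f*(y) = sup_x {y*x - a*x^2 - b*x} = sup_x {(y-b)*x - a*x^2}
FOC: (y - b) - 2a*x = 0 => x* = (y - b)/(2a)
x* = (-8.3888 - 12)/(2*9) = -1.1327
f*(-8.3888) = (y-b)^2/(4a) = (-8.3888 - 12)^2/(4*9)
= 415.7032/36 = 11.5473


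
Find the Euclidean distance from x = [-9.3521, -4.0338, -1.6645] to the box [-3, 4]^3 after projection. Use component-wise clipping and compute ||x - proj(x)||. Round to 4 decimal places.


Project each component onto [-3, 4].
clip(-9.3521) = -3.0, clip(-4.0338) = -3.0, clip(-1.6645) = -1.6645
Projection = [-3.0, -3.0, -1.6645]
Squared diffs: [40.3492, 1.0687, 0.0]
Distance = sqrt(41.4179) = 6.4357


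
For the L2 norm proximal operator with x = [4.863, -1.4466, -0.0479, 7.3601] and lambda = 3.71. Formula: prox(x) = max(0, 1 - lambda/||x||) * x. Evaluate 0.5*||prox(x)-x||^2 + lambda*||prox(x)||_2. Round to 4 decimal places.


Step 1: Compute ||x||.
||x|| = 8.9395
Step 2: Compute scaling factor.
scale = max(0, 1 - 3.71/8.9395) = 0.585
Step 3: prox(x) = [2.8448, -0.8462, -0.028, 4.3056]
||prox(x)|| = 5.2295
Step 4: Proximal objective.
0.5*||prox-x||^2 = 6.8821
lambda*||prox|| = 19.4014
Total = 26.2835


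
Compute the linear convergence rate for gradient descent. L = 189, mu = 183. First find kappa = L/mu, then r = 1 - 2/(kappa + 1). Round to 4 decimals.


Step 1: Compute the condition number.
kappa = L/mu = 189/183 = 1.0328
Step 2: Compute the convergence rate.
r = 1 - 2/(kappa + 1) = 1 - 2*mu/(L + mu) = (L - mu)/(L + mu) = 6/372 = 0.0161


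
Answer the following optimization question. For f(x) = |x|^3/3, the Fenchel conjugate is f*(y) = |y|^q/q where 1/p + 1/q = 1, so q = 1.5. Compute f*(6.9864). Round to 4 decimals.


The conjugate exponent q satisfies 1/p + 1/q = 1.
p = 3, so q = 3/(3 - 1) = 1.5
|y|^q = 6.9864^1.5 = 18.4663
f*(6.9864) = 18.4663 / 1.5 = 12.3109


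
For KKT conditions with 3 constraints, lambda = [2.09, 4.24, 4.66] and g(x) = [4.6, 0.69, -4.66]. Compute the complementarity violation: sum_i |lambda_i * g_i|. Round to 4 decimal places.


KKT complementary slackness check:
lambda_1 * g_1 = 2.09 * 4.6 = 9.614
lambda_2 * g_2 = 4.24 * 0.69 = 2.9256
lambda_3 * g_3 = 4.66 * -4.66 = -21.7156
Total violation = 9.614 + 2.9256 + 21.7156 = 34.2552


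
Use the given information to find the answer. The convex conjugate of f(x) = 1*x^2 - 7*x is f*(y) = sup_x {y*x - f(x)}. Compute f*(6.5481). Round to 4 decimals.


f*(y) = sup_x {y*x - a*x^2 - b*x} = sup_x {(y-b)*x - a*x^2}
FOC: (y - b) - 2a*x = 0 => x* = (y - b)/(2a)
x* = (6.5481 + 7)/(2*1) = 6.7741
f*(6.5481) = (y-b)^2/(4a) = (6.5481 + 7)^2/(4*1)
= 183.551/4 = 45.8878


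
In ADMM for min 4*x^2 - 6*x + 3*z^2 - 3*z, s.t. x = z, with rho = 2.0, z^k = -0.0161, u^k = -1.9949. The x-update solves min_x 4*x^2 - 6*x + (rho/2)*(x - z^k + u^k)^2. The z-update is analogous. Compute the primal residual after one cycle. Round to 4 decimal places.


ADMM iteration with rho = 2.0, z^k = -0.0161, u^k = -1.9949
Step 1: x-update.
Minimize 4*x^2 - 6*x + (2.0/2)*(x + 0.0161 - 1.9949)^2
FOC: (2*4 + 2.0)*x = 6 + 2.0*(-0.0161 + 1.9949)
x^{k+1} = 0.9958
Step 2: z-update.
Minimize 3*z^2 - 3*z + (2.0/2)*(0.9958 - z - 1.9949)^2
FOC: (2*3 + 2.0)*z = 3 + 2.0*(0.9958 - 1.9949)
z^{k+1} = 0.1252
Step 3: u-update.
u^{k+1} = -1.9949 + 0.9958 - 0.1252 = -1.1244
Step 4: Primal residual = |0.9958 - 0.1252| = 0.8705


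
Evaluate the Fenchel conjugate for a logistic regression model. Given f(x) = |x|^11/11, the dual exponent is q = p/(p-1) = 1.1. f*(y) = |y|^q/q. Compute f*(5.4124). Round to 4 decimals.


The conjugate exponent q satisfies 1/p + 1/q = 1.
p = 11, so q = 11/(11 - 1) = 1.1
|y|^q = 5.4124^1.1 = 6.4081
f*(5.4124) = 6.4081 / 1.1 = 5.8255


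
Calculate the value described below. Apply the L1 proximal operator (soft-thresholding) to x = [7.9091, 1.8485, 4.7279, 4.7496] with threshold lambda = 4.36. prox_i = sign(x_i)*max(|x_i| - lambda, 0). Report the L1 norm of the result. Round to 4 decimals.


Soft-thresholding with lambda = 4.36:
prox(7.9091) = sign(7.9091)*max(|7.9091| - 4.36, 0) = 3.5491
prox(1.8485) = sign(1.8485)*max(|1.8485| - 4.36, 0) = 0.0
prox(4.7279) = sign(4.7279)*max(|4.7279| - 4.36, 0) = 0.3679
prox(4.7496) = sign(4.7496)*max(|4.7496| - 4.36, 0) = 0.3896
prox(x) = [3.5491, 0.0, 0.3679, 0.3896]
||prox(x)||_1 = 3.5491 + 0.0 + 0.3679 + 0.3896 = 4.3066


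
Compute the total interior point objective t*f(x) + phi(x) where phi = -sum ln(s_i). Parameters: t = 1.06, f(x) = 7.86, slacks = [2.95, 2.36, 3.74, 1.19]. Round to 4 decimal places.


Step 1: Compute log-barrier.
ln values: [1.0818, 0.8587, 1.3191, 0.174]
phi = -(1.0818 + 0.8587 + 1.3191 + 0.174) = -3.4335
Step 2: Compute augmented objective.
t*f(x) = 1.06*7.86 = 8.3316
Total = 8.3316 - 3.4335 = 4.8981


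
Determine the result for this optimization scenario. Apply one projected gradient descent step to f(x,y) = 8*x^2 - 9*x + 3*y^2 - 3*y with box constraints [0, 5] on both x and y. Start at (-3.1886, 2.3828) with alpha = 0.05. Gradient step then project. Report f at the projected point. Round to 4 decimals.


Step 1: Compute gradient at (-3.1886, 2.3828).
grad_x = 2*8*-3.1886 - 9 = -60.0176
grad_y = 2*3*2.3828 - 3 = 11.2968
Step 2: Gradient step.
x_raw = -3.1886 - 0.05*-60.0176 = -0.1877
y_raw = 2.3828 - 0.05*11.2968 = 1.818
Step 3: Project onto [0, 5].
x_proj = clip(-0.1877) = 0.0
y_proj = clip(1.818) = 1.818
Step 4: Evaluate f.
f(0.0, 1.818) = 4.4611


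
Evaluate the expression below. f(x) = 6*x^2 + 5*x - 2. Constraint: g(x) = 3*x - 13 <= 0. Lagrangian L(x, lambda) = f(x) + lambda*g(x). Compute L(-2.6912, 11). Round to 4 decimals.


Step 1: Evaluate f(x).
f(-2.6912) = 6*(-2.6912)^2 + 5*(-2.6912) - 2 = 27.9993
Step 2: Evaluate g(x).
g(-2.6912) = 3*-2.6912 - 13 = -21.0736
Step 3: Compute Lagrangian.
L = 27.9993 + 11*-21.0736 = -203.8103


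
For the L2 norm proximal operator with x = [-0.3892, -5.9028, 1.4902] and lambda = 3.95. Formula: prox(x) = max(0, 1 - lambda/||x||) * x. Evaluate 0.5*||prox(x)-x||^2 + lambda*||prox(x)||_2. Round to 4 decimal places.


Step 1: Compute ||x||.
||x|| = 6.1004
Step 2: Compute scaling factor.
scale = max(0, 1 - 3.95/6.1004) = 0.3525
Step 3: prox(x) = [-0.1372, -2.0808, 0.5253]
||prox(x)|| = 2.1504
Step 4: Proximal objective.
0.5*||prox-x||^2 = 7.8013
lambda*||prox|| = 8.4941
Total = 16.2954


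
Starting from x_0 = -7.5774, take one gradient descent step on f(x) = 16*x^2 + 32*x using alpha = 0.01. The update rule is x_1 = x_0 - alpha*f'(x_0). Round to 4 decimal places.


We compute the gradient at x_0 and apply the update.
f'(x) = 32*x + 32
f'(-7.5774) = 32*-7.5774 + 32 = -210.4768
x_1 = -7.5774 - 0.01*-210.4768 = -5.4726


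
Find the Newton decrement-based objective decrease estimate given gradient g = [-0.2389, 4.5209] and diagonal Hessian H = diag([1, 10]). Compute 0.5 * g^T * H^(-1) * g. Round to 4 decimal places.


Step 1: H is diagonal, so H^(-1) * g = [-0.2389, 0.4521].
Step 2: g^T H^(-1) g = sum_i g_i^2 / H_ii
  = (-0.2389)^2/1 + (4.5209)^2/10
  = 0.0571 + 2.0439 = 2.1009
Step 3: Objective decrease = 0.5 * g^T H^(-1) g = 1.0505


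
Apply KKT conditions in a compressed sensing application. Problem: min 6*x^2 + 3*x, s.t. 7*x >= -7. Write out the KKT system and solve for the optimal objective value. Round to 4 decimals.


Step 1: Try lambda = 0 (constraint inactive).
Stationarity: 2*6*x + 3 = 0
x* = -3/(2*6) = -0.25
Check constraint: 7*-0.25 = -1.75 >= -7 -- satisfied.
Step 2: Compute optimal value.
f(x*) = 6*(-0.25)^2 + 3*(-0.25) = -0.375


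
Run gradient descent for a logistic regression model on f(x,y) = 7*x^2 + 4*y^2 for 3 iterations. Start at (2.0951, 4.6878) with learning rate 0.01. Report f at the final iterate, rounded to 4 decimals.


Gradient descent on f(x,y) = 7*x^2 + 4*y^2.
Starting point: (2.0951, 4.6878), alpha = 0.01
Step 1: grad_x = 2*7*2.0951 = 29.3314, grad_y = 2*4*4.6878 = 37.5024
  x_1 = 2.0951 - 0.01*29.3314 = 1.8018
  y_1 = 4.6878 - 0.01*37.5024 = 4.3128
Step 2: grad_x = 2*7*1.8018 = 25.225, grad_y = 2*4*4.3128 = 34.5022
  x_2 = 1.8018 - 0.01*25.225 = 1.5495
  y_2 = 4.3128 - 0.01*34.5022 = 3.9678
Step 3: grad_x = 2*7*1.5495 = 21.6935, grad_y = 2*4*3.9678 = 31.742
  x_3 = 1.5495 - 0.01*21.6935 = 1.3326
  y_3 = 3.9678 - 0.01*31.742 = 3.6503
f(1.3326, 3.6503) = 7*1.3326^2 + 4*3.6503^2 = 65.7305


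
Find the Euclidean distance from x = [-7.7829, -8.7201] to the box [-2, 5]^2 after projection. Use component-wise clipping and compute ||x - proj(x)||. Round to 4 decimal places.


Project each component onto [-2, 5].
clip(-7.7829) = -2.0, clip(-8.7201) = -2.0
Projection = [-2.0, -2.0]
Squared diffs: [33.4419, 45.1597]
Distance = sqrt(78.6016) = 8.8658


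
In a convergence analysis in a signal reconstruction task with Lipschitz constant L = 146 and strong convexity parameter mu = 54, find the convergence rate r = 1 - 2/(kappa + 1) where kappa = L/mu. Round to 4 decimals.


Step 1: Compute the condition number.
kappa = L/mu = 146/54 = 2.7037
Step 2: Compute the convergence rate.
r = 1 - 2/(kappa + 1) = 1 - 2*mu/(L + mu) = (L - mu)/(L + mu) = 92/200 = 0.46


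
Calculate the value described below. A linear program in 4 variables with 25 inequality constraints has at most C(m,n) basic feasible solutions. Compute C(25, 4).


Each vertex corresponds to some choice of n active constraints out of m, so the number of vertices is at most C(m, n) = m! / (n!(m-n)!).
m = 25, n = 4
Numerator: 25 * 24 * 23 * 22
Denominator: 4! = 24
C(25, 4) = 12650


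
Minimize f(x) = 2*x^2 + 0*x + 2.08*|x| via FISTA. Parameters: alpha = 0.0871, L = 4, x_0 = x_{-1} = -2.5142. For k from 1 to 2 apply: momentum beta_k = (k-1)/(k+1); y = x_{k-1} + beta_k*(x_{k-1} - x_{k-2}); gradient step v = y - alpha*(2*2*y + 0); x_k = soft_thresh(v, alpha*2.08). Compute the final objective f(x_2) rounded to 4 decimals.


FISTA on f(x) = 2*x^2 + 0*x + 2.08*|x|
L = 4, alpha = 0.0871
Iteration 1: beta = 0.0, y = -2.5142 + 0.0*(-2.5142 + 2.5142) = -2.5142
  grad(y) = -10.0568, v = y - alpha*grad = -1.6383
  prox(v) = soft_thresh(-1.6383, 0.1812) = -1.4571
Iteration 2: beta = 0.3333, y = -1.4571 + 0.3333*(-1.4571 + 2.5142) = -1.1047
  grad(y) = -4.4189, v = y - alpha*grad = -0.7198
  prox(v) = soft_thresh(-0.7198, 0.1812) = -0.5387
f(x_2) = 2*(-0.5387)^2 + 0*(-0.5387) + 2.08*|-0.5387| = 1.7007


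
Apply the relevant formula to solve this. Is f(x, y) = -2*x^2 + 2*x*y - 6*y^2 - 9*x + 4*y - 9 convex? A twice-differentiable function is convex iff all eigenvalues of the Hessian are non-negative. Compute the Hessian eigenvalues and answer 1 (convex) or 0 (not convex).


The Hessian of f(x,y) = -2*x^2 + 2*x*y - 6*y^2 - 9*x + 4*y - 9 is:
H = [[-4, 2], [2, -12]]
Trace = -4 - 12 = -16
Determinant = -4*-12 - (2)^2 = 44
Discriminant = (-16)^2 - 4*44 = 80.0
Eigenvalues: lambda_1 = -12.4721, lambda_2 = -3.5279
The function is not convex.

0


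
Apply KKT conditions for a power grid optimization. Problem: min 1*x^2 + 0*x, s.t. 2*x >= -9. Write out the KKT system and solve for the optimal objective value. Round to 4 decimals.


Step 1: Try lambda = 0 (constraint inactive).
Stationarity: 2*1*x + 0 = 0
x* = 0/(2*1) = 0.0
Check constraint: 2*0.0 = 0.0 >= -9 -- satisfied.
Step 2: Compute optimal value.
f(x*) = 1*0.0^2 + 0*0.0 = 0.0


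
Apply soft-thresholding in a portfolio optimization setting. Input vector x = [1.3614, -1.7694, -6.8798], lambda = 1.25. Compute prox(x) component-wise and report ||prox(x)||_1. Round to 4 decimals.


Soft-thresholding with lambda = 1.25:
prox(1.3614) = sign(1.3614)*max(|1.3614| - 1.25, 0) = 0.1114
prox(-1.7694) = sign(-1.7694)*max(|-1.7694| - 1.25, 0) = -0.5194
prox(-6.8798) = sign(-6.8798)*max(|-6.8798| - 1.25, 0) = -5.6298
prox(x) = [0.1114, -0.5194, -5.6298]
||prox(x)||_1 = 0.1114 + 0.5194 + 5.6298 = 6.2606


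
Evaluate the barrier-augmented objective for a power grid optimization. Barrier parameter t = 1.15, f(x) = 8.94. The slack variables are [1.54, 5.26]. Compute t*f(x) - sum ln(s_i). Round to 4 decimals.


Step 1: Compute log-barrier.
ln values: [0.4318, 1.6601]
phi = -(0.4318 + 1.6601) = -2.0919
Step 2: Compute augmented objective.
t*f(x) = 1.15*8.94 = 10.281
Total = 10.281 - 2.0919 = 8.1891


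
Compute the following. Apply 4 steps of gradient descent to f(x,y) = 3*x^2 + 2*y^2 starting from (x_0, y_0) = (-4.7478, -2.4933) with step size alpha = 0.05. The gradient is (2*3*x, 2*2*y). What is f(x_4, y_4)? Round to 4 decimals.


Gradient descent on f(x,y) = 3*x^2 + 2*y^2.
Starting point: (-4.7478, -2.4933), alpha = 0.05
Step 1: grad_x = 2*3*-4.7478 = -28.4868, grad_y = 2*2*-2.4933 = -9.9732
  x_1 = -4.7478 - 0.05*-28.4868 = -3.3235
  y_1 = -2.4933 - 0.05*-9.9732 = -1.9946
Step 2: grad_x = 2*3*-3.3235 = -19.9408, grad_y = 2*2*-1.9946 = -7.9786
  x_2 = -3.3235 - 0.05*-19.9408 = -2.3264
  y_2 = -1.9946 - 0.05*-7.9786 = -1.5957
Step 3: grad_x = 2*3*-2.3264 = -13.9585, grad_y = 2*2*-1.5957 = -6.3828
  x_3 = -2.3264 - 0.05*-13.9585 = -1.6285
  y_3 = -1.5957 - 0.05*-6.3828 = -1.2766
Step 4: grad_x = 2*3*-1.6285 = -9.771, grad_y = 2*2*-1.2766 = -5.1063
  x_4 = -1.6285 - 0.05*-9.771 = -1.1399
  y_4 = -1.2766 - 0.05*-5.1063 = -1.0213
f(-1.1399, -1.0213) = 3*(-1.1399)^2 + 2*(-1.0213)^2 = 5.9844


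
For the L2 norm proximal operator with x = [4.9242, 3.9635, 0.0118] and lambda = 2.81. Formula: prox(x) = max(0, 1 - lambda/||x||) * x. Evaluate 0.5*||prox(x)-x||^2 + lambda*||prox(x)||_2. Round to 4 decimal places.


Step 1: Compute ||x||.
||x|| = 6.3212
Step 2: Compute scaling factor.
scale = max(0, 1 - 2.81/6.3212) = 0.5555
Step 3: prox(x) = [2.7352, 2.2016, 0.0066]
||prox(x)|| = 3.5112
Step 4: Proximal objective.
0.5*||prox-x||^2 = 3.9481
lambda*||prox|| = 9.8665
Total = 13.8144


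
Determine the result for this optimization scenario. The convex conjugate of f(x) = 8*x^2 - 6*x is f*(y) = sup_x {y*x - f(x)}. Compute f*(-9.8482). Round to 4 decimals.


f*(y) = sup_x {y*x - a*x^2 - b*x} = sup_x {(y-b)*x - a*x^2}
FOC: (y - b) - 2a*x = 0 => x* = (y - b)/(2a)
x* = (-9.8482 + 6)/(2*8) = -0.2405
f*(-9.8482) = (y-b)^2/(4a) = (-9.8482 + 6)^2/(4*8)
= 14.8086/32 = 0.4628


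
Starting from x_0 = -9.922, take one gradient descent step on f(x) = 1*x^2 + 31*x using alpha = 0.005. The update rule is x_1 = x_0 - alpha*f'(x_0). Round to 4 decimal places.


We compute the gradient at x_0 and apply the update.
f'(x) = 2*x + 31
f'(-9.922) = 2*-9.922 + 31 = 11.156
x_1 = -9.922 - 0.005*11.156 = -9.9778


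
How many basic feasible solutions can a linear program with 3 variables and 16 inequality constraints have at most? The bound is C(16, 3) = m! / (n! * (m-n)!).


Each vertex corresponds to some choice of n active constraints out of m, so the number of vertices is at most C(m, n) = m! / (n!(m-n)!).
m = 16, n = 3
Numerator: 16 * 15 * 14
Denominator: 3! = 6
C(16, 3) = 560


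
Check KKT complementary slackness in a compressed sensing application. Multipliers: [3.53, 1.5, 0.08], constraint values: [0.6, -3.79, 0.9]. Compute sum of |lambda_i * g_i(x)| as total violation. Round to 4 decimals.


KKT complementary slackness check:
lambda_1 * g_1 = 3.53 * 0.6 = 2.118
lambda_2 * g_2 = 1.5 * -3.79 = -5.685
lambda_3 * g_3 = 0.08 * 0.9 = 0.072
Total violation = 2.118 + 5.685 + 0.072 = 7.875


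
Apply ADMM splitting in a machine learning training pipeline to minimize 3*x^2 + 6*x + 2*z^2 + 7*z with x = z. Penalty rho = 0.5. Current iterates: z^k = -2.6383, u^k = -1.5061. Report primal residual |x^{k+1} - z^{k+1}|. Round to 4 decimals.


ADMM iteration with rho = 0.5, z^k = -2.6383, u^k = -1.5061
Step 1: x-update.
Minimize 3*x^2 + 6*x + (0.5/2)*(x + 2.6383 - 1.5061)^2
FOC: (2*3 + 0.5)*x = -6 + 0.5*(-2.6383 + 1.5061)
x^{k+1} = -1.0102
Step 2: z-update.
Minimize 2*z^2 + 7*z + (0.5/2)*(-1.0102 - z - 1.5061)^2
FOC: (2*2 + 0.5)*z = -7 + 0.5*(-1.0102 - 1.5061)
z^{k+1} = -1.8351
Step 3: u-update.
u^{k+1} = -1.5061 - 1.0102 + 1.8351 = -0.6811
Step 4: Primal residual = |-1.0102 + 1.8351| = 0.825


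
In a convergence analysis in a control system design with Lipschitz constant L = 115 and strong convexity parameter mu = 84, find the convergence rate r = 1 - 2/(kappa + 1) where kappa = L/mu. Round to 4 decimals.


Step 1: Compute the condition number.
kappa = L/mu = 115/84 = 1.369
Step 2: Compute the convergence rate.
r = 1 - 2/(kappa + 1) = 1 - 2*mu/(L + mu) = (L - mu)/(L + mu) = 31/199 = 0.1558


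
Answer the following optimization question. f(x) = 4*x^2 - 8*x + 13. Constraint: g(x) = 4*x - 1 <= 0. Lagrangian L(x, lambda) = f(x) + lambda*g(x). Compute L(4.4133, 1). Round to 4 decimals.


Step 1: Evaluate f(x).
f(4.4133) = 4*4.4133^2 - 8*4.4133 + 13 = 55.6025
Step 2: Evaluate g(x).
g(4.4133) = 4*4.4133 - 1 = 16.6532
Step 3: Compute Lagrangian.
L = 55.6025 + 1*16.6532 = 72.2557


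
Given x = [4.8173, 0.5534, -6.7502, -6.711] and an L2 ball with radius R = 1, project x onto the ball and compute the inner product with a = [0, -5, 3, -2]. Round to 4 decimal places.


Step 1: Compute ||x|| (intermediates to 6 decimals).
||x|| = sqrt(4.8173^2 + 0.5534^2 + (-6.7502)^2 + (-6.711)^2) = 10.682479
Step 2: Project.
Since ||x|| > R, scale = R/||x|| = 1/10.682479 = 0.093611, proj(x) = scale * x
proj(x) = [0.450952, 0.051804, -0.631893, -0.628223]
Step 3: Dot product.
a^T * proj(x) = 0*0.450952 - 5*0.051804 + 3*(-0.631893) - 2*(-0.628223) = -0.8983


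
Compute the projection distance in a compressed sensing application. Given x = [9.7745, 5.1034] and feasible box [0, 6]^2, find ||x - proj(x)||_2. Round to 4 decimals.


Project each component onto [0, 6].
clip(9.7745) = 6.0, clip(5.1034) = 5.1034
Projection = [6.0, 5.1034]
Squared diffs: [14.2469, 0.0]
Distance = sqrt(14.2469) = 3.7745


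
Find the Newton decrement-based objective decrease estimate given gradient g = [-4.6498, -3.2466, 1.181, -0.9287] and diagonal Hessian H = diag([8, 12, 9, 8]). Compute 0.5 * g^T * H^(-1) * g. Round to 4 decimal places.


Step 1: H is diagonal, so H^(-1) * g = [-0.5812, -0.2706, 0.1312, -0.1161].
Step 2: g^T H^(-1) g = sum_i g_i^2 / H_ii
  = (-4.6498)^2/8 + (-3.2466)^2/12 + (1.181)^2/9 + (-0.9287)^2/8
  = 2.7026 + 0.8784 + 0.155 + 0.1078 = 3.8437
Step 3: Objective decrease = 0.5 * g^T H^(-1) g = 1.9219


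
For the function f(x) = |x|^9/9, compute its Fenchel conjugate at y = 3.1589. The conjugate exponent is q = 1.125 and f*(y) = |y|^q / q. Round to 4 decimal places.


The conjugate exponent q satisfies 1/p + 1/q = 1.
p = 9, so q = 9/(9 - 1) = 1.125
|y|^q = 3.1589^1.125 = 3.6474
f*(3.1589) = 3.6474 / 1.125 = 3.2421


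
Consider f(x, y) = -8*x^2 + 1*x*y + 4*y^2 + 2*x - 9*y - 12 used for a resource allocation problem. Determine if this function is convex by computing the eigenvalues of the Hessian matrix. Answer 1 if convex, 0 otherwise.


The Hessian of f(x,y) = -8*x^2 + 1*x*y + 4*y^2 + 2*x - 9*y - 12 is:
H = [[-16, 1], [1, 8]]
Trace = -16 + 8 = -8
Determinant = -16*8 - (1)^2 = -129
Discriminant = (-8)^2 - 4*-129 = 580.0
Eigenvalues: lambda_1 = -16.0416, lambda_2 = 8.0416
The function is not convex.

0


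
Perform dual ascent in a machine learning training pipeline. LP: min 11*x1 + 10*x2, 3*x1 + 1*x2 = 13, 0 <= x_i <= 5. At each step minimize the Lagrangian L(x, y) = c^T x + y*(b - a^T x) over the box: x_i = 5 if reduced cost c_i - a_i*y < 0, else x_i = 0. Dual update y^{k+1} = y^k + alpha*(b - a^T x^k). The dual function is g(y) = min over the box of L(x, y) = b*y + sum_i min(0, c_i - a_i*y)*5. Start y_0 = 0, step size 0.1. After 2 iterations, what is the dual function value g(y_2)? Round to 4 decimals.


Dual ascent for LP: min 11*x1 + 10*x2, 3*x1 + 1*x2 = 13, 0 <= x_i <= 5
Step 1: y^k = 0.0, reduced costs: (11.0, 10.0)
  x^k = (0.0, 0.0), subgradient = b - a^T x = 13.0
  y^{k+1} = 0.0 + 0.1*13.0 = 1.3
Step 2: y^k = 1.3, reduced costs: (7.1, 8.7)
  x^k = (0.0, 0.0), subgradient = b - a^T x = 13.0
  y^{k+1} = 1.3 + 0.1*13.0 = 2.6
Dual objective at y_2 = 2.6: reduced costs (3.2, 7.4), box minimizer x = (0.0, 0.0)
g(y_2) = b*y + (c1 - a1*y)*x1 + (c2 - a2*y)*x2 = 13*2.6 + 3.2*0.0 + 7.4*0.0 = 33.8 + 0.0 + 0.0 = 33.8


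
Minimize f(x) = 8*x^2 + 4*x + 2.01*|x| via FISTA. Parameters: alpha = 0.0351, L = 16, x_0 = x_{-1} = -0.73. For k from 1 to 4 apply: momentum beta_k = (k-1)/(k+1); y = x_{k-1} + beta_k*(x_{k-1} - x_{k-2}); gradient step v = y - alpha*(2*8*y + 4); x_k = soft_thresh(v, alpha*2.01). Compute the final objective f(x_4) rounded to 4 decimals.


FISTA on f(x) = 8*x^2 + 4*x + 2.01*|x|
L = 16, alpha = 0.0351
Iteration 1: beta = 0.0, y = -0.73 + 0.0*(-0.73 + 0.73) = -0.73
  grad(y) = -7.68, v = y - alpha*grad = -0.4604
  prox(v) = soft_thresh(-0.4604, 0.0706) = -0.3899
Iteration 2: beta = 0.3333, y = -0.3899 + 0.3333*(-0.3899 + 0.73) = -0.2765
  grad(y) = -0.4241, v = y - alpha*grad = -0.2616
  prox(v) = soft_thresh(-0.2616, 0.0706) = -0.1911
Iteration 3: beta = 0.5, y = -0.1911 + 0.5*(-0.1911 + 0.3899) = -0.0917
  grad(y) = 2.5334, v = y - alpha*grad = -0.1806
  prox(v) = soft_thresh(-0.1806, 0.0706) = -0.11
Iteration 4: beta = 0.6, y = -0.11 + 0.6*(-0.11 + 0.1911) = -0.0614
  grad(y) = 3.0174, v = y - alpha*grad = -0.1673
  prox(v) = soft_thresh(-0.1673, 0.0706) = -0.0968
f(x_4) = 8*(-0.0968)^2 + 4*(-0.0968) + 2.01*|-0.0968| = -0.1177


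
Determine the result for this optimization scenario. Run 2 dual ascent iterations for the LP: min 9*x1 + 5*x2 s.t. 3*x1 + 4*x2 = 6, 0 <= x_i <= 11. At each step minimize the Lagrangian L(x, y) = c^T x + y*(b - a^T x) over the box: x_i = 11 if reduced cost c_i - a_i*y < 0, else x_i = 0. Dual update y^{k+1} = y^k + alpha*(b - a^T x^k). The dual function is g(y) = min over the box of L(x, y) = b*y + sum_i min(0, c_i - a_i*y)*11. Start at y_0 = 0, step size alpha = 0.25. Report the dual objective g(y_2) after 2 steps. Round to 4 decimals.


Dual ascent for LP: min 9*x1 + 5*x2, 3*x1 + 4*x2 = 6, 0 <= x_i <= 11
Step 1: y^k = 0.0, reduced costs: (9.0, 5.0)
  x^k = (0.0, 0.0), subgradient = b - a^T x = 6.0
  y^{k+1} = 0.0 + 0.25*6.0 = 1.5
Step 2: y^k = 1.5, reduced costs: (4.5, -1.0)
  x^k = (0.0, 11.0), subgradient = b - a^T x = -38.0
  y^{k+1} = 1.5 + 0.25*-38.0 = -8.0
Dual objective at y_2 = -8.0: reduced costs (33.0, 37.0), box minimizer x = (0.0, 0.0)
g(y_2) = b*y + (c1 - a1*y)*x1 + (c2 - a2*y)*x2 = 6*(-8.0) + 33.0*0.0 + 37.0*0.0 = -48.0 + 0.0 + 0.0 = -48.0


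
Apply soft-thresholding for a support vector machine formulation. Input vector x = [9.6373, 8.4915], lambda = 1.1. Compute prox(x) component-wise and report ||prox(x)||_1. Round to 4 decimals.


Soft-thresholding with lambda = 1.1:
prox(9.6373) = sign(9.6373)*max(|9.6373| - 1.1, 0) = 8.5373
prox(8.4915) = sign(8.4915)*max(|8.4915| - 1.1, 0) = 7.3915
prox(x) = [8.5373, 7.3915]
||prox(x)||_1 = 8.5373 + 7.3915 = 15.9288


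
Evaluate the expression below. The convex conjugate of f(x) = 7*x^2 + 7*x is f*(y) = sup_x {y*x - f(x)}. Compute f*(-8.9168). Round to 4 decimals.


f*(y) = sup_x {y*x - a*x^2 - b*x} = sup_x {(y-b)*x - a*x^2}
FOC: (y - b) - 2a*x = 0 => x* = (y - b)/(2a)
x* = (-8.9168 - 7)/(2*7) = -1.1369
f*(-8.9168) = (y-b)^2/(4a) = (-8.9168 - 7)^2/(4*7)
= 253.3445/28 = 9.048


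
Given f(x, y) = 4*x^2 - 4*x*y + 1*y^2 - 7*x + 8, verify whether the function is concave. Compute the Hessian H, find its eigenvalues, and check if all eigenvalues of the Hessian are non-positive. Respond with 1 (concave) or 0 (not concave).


The Hessian of f(x,y) = 4*x^2 - 4*x*y + 1*y^2 - 7*x + 8 is:
H = [[8, -4], [-4, 2]]
Trace = 8 + 2 = 10
Determinant = 8*2 - (-4)^2 = 0
Discriminant = (10)^2 - 4*0 = 100.0
Eigenvalues: lambda_1 = 0.0, lambda_2 = 10.0
The function is not concave.

0


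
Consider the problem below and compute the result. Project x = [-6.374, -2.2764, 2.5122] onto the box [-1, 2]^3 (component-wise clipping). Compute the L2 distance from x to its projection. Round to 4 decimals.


Project each component onto [-1, 2].
clip(-6.374) = -1.0, clip(-2.2764) = -1.0, clip(2.5122) = 2.0
Projection = [-1.0, -1.0, 2.0]
Squared diffs: [28.8799, 1.6292, 0.2623]
Distance = sqrt(30.7714) = 5.5472


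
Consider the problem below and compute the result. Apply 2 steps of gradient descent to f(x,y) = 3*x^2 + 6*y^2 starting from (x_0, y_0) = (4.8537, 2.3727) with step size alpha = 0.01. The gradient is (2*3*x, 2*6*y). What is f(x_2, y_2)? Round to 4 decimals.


Gradient descent on f(x,y) = 3*x^2 + 6*y^2.
Starting point: (4.8537, 2.3727), alpha = 0.01
Step 1: grad_x = 2*3*4.8537 = 29.1222, grad_y = 2*6*2.3727 = 28.4724
  x_1 = 4.8537 - 0.01*29.1222 = 4.5625
  y_1 = 2.3727 - 0.01*28.4724 = 2.088
Step 2: grad_x = 2*3*4.5625 = 27.3749, grad_y = 2*6*2.088 = 25.0557
  x_2 = 4.5625 - 0.01*27.3749 = 4.2887
  y_2 = 2.088 - 0.01*25.0557 = 1.8374
f(4.2887, 1.8374) = 3*4.2887^2 + 6*1.8374^2 = 75.4362


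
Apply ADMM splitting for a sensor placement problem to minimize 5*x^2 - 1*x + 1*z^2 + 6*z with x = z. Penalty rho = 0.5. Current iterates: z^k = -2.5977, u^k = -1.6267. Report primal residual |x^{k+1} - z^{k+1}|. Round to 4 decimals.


ADMM iteration with rho = 0.5, z^k = -2.5977, u^k = -1.6267
Step 1: x-update.
Minimize 5*x^2 - 1*x + (0.5/2)*(x + 2.5977 - 1.6267)^2
FOC: (2*5 + 0.5)*x = 1 + 0.5*(-2.5977 + 1.6267)
x^{k+1} = 0.049
Step 2: z-update.
Minimize 1*z^2 + 6*z + (0.5/2)*(0.049 - z - 1.6267)^2
FOC: (2*1 + 0.5)*z = -6 + 0.5*(0.049 - 1.6267)
z^{k+1} = -2.7155
Step 3: u-update.
u^{k+1} = -1.6267 + 0.049 + 2.7155 = 1.1378
Step 4: Primal residual = |0.049 + 2.7155| = 2.7645


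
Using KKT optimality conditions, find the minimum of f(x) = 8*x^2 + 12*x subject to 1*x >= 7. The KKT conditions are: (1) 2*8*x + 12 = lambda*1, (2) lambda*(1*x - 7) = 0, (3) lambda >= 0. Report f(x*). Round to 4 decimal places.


Step 1: Try lambda = 0 (constraint inactive).
x_unc = -12/(2*8) = -0.75
Check: 1*-0.75 = -0.75 < 7 -- violated!
Step 2: Constraint must be active: 1*x = 7
x* = 7/1 = 7.0
lambda = (2*8*7.0 + 12)/1 = 124.0
Step 3: Compute optimal value.
f(x*) = 8*7.0^2 + 12*7.0 = 476.0


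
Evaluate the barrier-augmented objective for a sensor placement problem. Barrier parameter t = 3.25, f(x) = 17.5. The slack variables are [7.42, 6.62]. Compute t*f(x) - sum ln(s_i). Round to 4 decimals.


Step 1: Compute log-barrier.
ln values: [2.0042, 1.8901]
phi = -(2.0042 + 1.8901) = -3.8943
Step 2: Compute augmented objective.
t*f(x) = 3.25*17.5 = 56.875
Total = 56.875 - 3.8943 = 52.9807


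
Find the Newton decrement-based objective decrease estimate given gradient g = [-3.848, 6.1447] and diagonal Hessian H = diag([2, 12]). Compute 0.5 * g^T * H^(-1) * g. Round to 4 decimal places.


Step 1: H is diagonal, so H^(-1) * g = [-1.924, 0.5121].
Step 2: g^T H^(-1) g = sum_i g_i^2 / H_ii
  = (-3.848)^2/2 + (6.1447)^2/12
  = 7.4036 + 3.1464 = 10.55
Step 3: Objective decrease = 0.5 * g^T H^(-1) g = 5.275


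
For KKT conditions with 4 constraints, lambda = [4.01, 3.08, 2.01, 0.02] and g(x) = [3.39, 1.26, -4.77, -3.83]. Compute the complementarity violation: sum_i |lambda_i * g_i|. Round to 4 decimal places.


KKT complementary slackness check:
lambda_1 * g_1 = 4.01 * 3.39 = 13.5939
lambda_2 * g_2 = 3.08 * 1.26 = 3.8808
lambda_3 * g_3 = 2.01 * -4.77 = -9.5877
lambda_4 * g_4 = 0.02 * -3.83 = -0.0766
Total violation = 13.5939 + 3.8808 + 9.5877 + 0.0766 = 27.139


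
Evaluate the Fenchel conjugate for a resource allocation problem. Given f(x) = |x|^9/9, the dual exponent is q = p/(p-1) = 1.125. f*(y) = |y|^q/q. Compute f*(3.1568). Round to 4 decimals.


The conjugate exponent q satisfies 1/p + 1/q = 1.
p = 9, so q = 9/(9 - 1) = 1.125
|y|^q = 3.1568^1.125 = 3.6446
f*(3.1568) = 3.6446 / 1.125 = 3.2397


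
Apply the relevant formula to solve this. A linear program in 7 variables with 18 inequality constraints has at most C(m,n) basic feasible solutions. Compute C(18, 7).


Each vertex corresponds to some choice of n active constraints out of m, so the number of vertices is at most C(m, n) = m! / (n!(m-n)!).
m = 18, n = 7
Numerator: 18 * 17 * 16 * 15 * 14 * 13 * 12
Denominator: 7! = 5040
C(18, 7) = 31824


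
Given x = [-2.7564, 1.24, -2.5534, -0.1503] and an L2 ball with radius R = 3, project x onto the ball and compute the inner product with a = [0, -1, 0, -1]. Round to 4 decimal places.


Step 1: Compute ||x|| (intermediates to 6 decimals).
||x|| = sqrt((-2.7564)^2 + 1.24^2 + (-2.5534)^2 + (-0.1503)^2) = 3.959518
Step 2: Project.
Since ||x|| > R, scale = R/||x|| = 3/3.959518 = 0.757668, proj(x) = scale * x
proj(x) = [-2.088436, 0.939508, -1.934629, -0.113878]
Step 3: Dot product.
a^T * proj(x) = 0*(-2.088436) - 1*0.939508 + 0*(-1.934629) - 1*(-0.113878) = -0.8256


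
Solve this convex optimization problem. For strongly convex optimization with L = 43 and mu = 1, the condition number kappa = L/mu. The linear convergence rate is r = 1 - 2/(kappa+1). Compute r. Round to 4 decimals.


Step 1: Compute the condition number.
kappa = L/mu = 43/1 = 43.0
Step 2: Compute the convergence rate.
r = 1 - 2/(kappa + 1) = 1 - 2*mu/(L + mu) = (L - mu)/(L + mu) = 42/44 = 0.9545


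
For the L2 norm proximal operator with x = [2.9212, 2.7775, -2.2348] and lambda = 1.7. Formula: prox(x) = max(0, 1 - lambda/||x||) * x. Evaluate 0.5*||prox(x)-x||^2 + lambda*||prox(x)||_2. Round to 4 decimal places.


Step 1: Compute ||x||.
||x|| = 4.6089
Step 2: Compute scaling factor.
scale = max(0, 1 - 1.7/4.6089) = 0.6312
Step 3: prox(x) = [1.8437, 1.753, -1.4105]
||prox(x)|| = 2.9089
Step 4: Proximal objective.
0.5*||prox-x||^2 = 1.445
lambda*||prox|| = 4.9451
Total = 6.3902


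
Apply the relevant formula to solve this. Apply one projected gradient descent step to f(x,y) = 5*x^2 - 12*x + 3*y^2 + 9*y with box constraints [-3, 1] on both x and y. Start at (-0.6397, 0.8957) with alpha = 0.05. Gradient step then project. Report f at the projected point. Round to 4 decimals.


Step 1: Compute gradient at (-0.6397, 0.8957).
grad_x = 2*5*-0.6397 - 12 = -18.397
grad_y = 2*3*0.8957 + 9 = 14.3742
Step 2: Gradient step.
x_raw = -0.6397 - 0.05*-18.397 = 0.2802
y_raw = 0.8957 - 0.05*14.3742 = 0.177
Step 3: Project onto [-3, 1].
x_proj = clip(0.2802) = 0.2802
y_proj = clip(0.177) = 0.177
Step 4: Evaluate f.
f(0.2802, 0.177) = -1.2825


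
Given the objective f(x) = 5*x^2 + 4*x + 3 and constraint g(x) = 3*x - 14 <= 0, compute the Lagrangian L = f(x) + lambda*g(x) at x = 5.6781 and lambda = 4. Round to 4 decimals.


Step 1: Evaluate f(x).
f(5.6781) = 5*5.6781^2 + 4*5.6781 + 3 = 186.9165
Step 2: Evaluate g(x).
g(5.6781) = 3*5.6781 - 14 = 3.0343
Step 3: Compute Lagrangian.
L = 186.9165 + 4*3.0343 = 199.0537


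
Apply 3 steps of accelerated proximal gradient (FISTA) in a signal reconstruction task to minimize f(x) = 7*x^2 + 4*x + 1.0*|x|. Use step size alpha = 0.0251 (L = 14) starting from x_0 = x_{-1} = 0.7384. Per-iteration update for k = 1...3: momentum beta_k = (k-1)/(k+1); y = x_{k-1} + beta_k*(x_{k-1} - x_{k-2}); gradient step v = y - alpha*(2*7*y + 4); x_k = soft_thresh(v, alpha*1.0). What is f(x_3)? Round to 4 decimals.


FISTA on f(x) = 7*x^2 + 4*x + 1.0*|x|
L = 14, alpha = 0.0251
Iteration 1: beta = 0.0, y = 0.7384 + 0.0*(0.7384 - 0.7384) = 0.7384
  grad(y) = 14.3376, v = y - alpha*grad = 0.3785
  prox(v) = soft_thresh(0.3785, 0.0251) = 0.3534
Iteration 2: beta = 0.3333, y = 0.3534 + 0.3333*(0.3534 - 0.7384) = 0.2251
  grad(y) = 7.1514, v = y - alpha*grad = 0.0456
  prox(v) = soft_thresh(0.0456, 0.0251) = 0.0205
Iteration 3: beta = 0.5, y = 0.0205 + 0.5*(0.0205 - 0.3534) = -0.146
  grad(y) = 1.9565, v = y - alpha*grad = -0.1951
  prox(v) = soft_thresh(-0.1951, 0.0251) = -0.17
f(x_3) = 7*(-0.17)^2 + 4*(-0.17) + 1.0*|-0.17| = -0.3077


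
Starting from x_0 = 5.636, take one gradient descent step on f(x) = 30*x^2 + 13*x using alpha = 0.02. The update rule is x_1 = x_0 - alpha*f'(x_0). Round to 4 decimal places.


We compute the gradient at x_0 and apply the update.
f'(x) = 60*x + 13
f'(5.636) = 60*5.636 + 13 = 351.16
x_1 = 5.636 - 0.02*351.16 = -1.3872


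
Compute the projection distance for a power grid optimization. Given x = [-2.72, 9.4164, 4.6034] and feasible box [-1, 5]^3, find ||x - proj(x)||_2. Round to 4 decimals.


Project each component onto [-1, 5].
clip(-2.72) = -1.0, clip(9.4164) = 5.0, clip(4.6034) = 4.6034
Projection = [-1.0, 5.0, 4.6034]
Squared diffs: [2.9584, 19.5046, 0.0]
Distance = sqrt(22.463) = 4.7395


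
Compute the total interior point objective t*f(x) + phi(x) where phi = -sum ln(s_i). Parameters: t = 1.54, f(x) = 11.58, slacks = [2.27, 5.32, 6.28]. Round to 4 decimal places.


Step 1: Compute log-barrier.
ln values: [0.8198, 1.6715, 1.8374]
phi = -(0.8198 + 1.6715 + 1.8374) = -4.3286
Step 2: Compute augmented objective.
t*f(x) = 1.54*11.58 = 17.8332
Total = 17.8332 - 4.3286 = 13.5046


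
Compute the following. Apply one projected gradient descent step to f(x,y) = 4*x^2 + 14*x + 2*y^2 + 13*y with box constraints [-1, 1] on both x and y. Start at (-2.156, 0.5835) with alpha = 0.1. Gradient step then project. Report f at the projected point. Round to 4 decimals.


Step 1: Compute gradient at (-2.156, 0.5835).
grad_x = 2*4*-2.156 + 14 = -3.248
grad_y = 2*2*0.5835 + 13 = 15.334
Step 2: Gradient step.
x_raw = -2.156 - 0.1*-3.248 = -1.8312
y_raw = 0.5835 - 0.1*15.334 = -0.9499
Step 3: Project onto [-1, 1].
x_proj = clip(-1.8312) = -1.0
y_proj = clip(-0.9499) = -0.9499
Step 4: Evaluate f.
f(-1.0, -0.9499) = -20.5441


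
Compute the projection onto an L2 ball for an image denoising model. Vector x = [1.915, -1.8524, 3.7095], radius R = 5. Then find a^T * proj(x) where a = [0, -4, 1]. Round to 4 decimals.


Step 1: Compute ||x|| (intermediates to 6 decimals).
||x|| = sqrt(1.915^2 + (-1.8524)^2 + 3.7095^2) = 4.567166
Step 2: Project.
Since ||x|| <= R, proj = x (no scaling needed).
proj(x) = [1.915, -1.8524, 3.7095]
Step 3: Dot product.
a^T * proj(x) = 0*1.915 - 4*(-1.8524) + 1*3.7095 = 11.1191


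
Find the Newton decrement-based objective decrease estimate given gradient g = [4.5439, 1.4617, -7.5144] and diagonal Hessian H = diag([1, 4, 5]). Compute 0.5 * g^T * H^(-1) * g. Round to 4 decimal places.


Step 1: H is diagonal, so H^(-1) * g = [4.5439, 0.3654, -1.5029].
Step 2: g^T H^(-1) g = sum_i g_i^2 / H_ii
  = (4.5439)^2/1 + (1.4617)^2/4 + (-7.5144)^2/5
  = 20.647 + 0.5341 + 11.2932 = 32.4744
Step 3: Objective decrease = 0.5 * g^T H^(-1) g = 16.2372


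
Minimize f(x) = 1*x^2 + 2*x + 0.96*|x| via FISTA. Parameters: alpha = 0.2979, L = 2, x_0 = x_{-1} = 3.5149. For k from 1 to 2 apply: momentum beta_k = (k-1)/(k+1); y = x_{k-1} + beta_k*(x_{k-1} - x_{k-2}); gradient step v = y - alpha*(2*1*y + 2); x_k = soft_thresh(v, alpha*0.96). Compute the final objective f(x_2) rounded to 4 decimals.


FISTA on f(x) = 1*x^2 + 2*x + 0.96*|x|
L = 2, alpha = 0.2979
Iteration 1: beta = 0.0, y = 3.5149 + 0.0*(3.5149 - 3.5149) = 3.5149
  grad(y) = 9.0298, v = y - alpha*grad = 0.8249
  prox(v) = soft_thresh(0.8249, 0.286) = 0.5389
Iteration 2: beta = 0.3333, y = 0.5389 + 0.3333*(0.5389 - 3.5149) = -0.453
  grad(y) = 1.0939, v = y - alpha*grad = -0.7789
  prox(v) = soft_thresh(-0.7789, 0.286) = -0.4929
f(x_2) = 1*(-0.4929)^2 + 2*(-0.4929) + 0.96*|-0.4929| = -0.2697


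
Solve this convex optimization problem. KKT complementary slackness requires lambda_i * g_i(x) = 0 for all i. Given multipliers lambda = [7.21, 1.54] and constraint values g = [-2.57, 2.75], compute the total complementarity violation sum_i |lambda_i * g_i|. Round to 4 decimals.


KKT complementary slackness check:
lambda_1 * g_1 = 7.21 * -2.57 = -18.5297
lambda_2 * g_2 = 1.54 * 2.75 = 4.235
Total violation = 18.5297 + 4.235 = 22.7647


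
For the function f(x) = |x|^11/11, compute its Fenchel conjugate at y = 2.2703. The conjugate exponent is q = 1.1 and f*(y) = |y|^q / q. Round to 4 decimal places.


The conjugate exponent q satisfies 1/p + 1/q = 1.
p = 11, so q = 11/(11 - 1) = 1.1
|y|^q = 2.2703^1.1 = 2.4643
f*(2.2703) = 2.4643 / 1.1 = 2.2403


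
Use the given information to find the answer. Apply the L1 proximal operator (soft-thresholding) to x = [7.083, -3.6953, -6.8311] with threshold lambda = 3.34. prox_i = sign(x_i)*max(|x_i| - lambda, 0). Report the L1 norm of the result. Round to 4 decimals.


Soft-thresholding with lambda = 3.34:
prox(7.083) = sign(7.083)*max(|7.083| - 3.34, 0) = 3.743
prox(-3.6953) = sign(-3.6953)*max(|-3.6953| - 3.34, 0) = -0.3553
prox(-6.8311) = sign(-6.8311)*max(|-6.8311| - 3.34, 0) = -3.4911
prox(x) = [3.743, -0.3553, -3.4911]
||prox(x)||_1 = 3.743 + 0.3553 + 3.4911 = 7.5894


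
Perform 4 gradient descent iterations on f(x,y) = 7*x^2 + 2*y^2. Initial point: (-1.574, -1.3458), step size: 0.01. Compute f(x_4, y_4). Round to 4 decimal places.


Gradient descent on f(x,y) = 7*x^2 + 2*y^2.
Starting point: (-1.574, -1.3458), alpha = 0.01
Step 1: grad_x = 2*7*-1.574 = -22.036, grad_y = 2*2*-1.3458 = -5.3832
  x_1 = -1.574 - 0.01*-22.036 = -1.3536
  y_1 = -1.3458 - 0.01*-5.3832 = -1.292
Step 2: grad_x = 2*7*-1.3536 = -18.951, grad_y = 2*2*-1.292 = -5.1679
  x_2 = -1.3536 - 0.01*-18.951 = -1.1641
  y_2 = -1.292 - 0.01*-5.1679 = -1.2403
Step 3: grad_x = 2*7*-1.1641 = -16.2978, grad_y = 2*2*-1.2403 = -4.9612
  x_3 = -1.1641 - 0.01*-16.2978 = -1.0012
  y_3 = -1.2403 - 0.01*-4.9612 = -1.1907
Step 4: grad_x = 2*7*-1.0012 = -14.0161, grad_y = 2*2*-1.1907 = -4.7627
  x_4 = -1.0012 - 0.01*-14.0161 = -0.861
  y_4 = -1.1907 - 0.01*-4.7627 = -1.1431
f(-0.861, -1.1431) = 7*(-0.861)^2 + 2*(-1.1431)^2 = 7.8023


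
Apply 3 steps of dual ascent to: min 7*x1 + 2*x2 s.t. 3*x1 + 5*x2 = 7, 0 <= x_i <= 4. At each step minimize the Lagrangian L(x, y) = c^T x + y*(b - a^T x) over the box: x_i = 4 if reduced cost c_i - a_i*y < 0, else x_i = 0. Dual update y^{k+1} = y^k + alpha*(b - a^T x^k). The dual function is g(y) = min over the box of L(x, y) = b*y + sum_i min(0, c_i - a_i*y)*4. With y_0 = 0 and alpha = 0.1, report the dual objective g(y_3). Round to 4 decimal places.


Dual ascent for LP: min 7*x1 + 2*x2, 3*x1 + 5*x2 = 7, 0 <= x_i <= 4
Step 1: y^k = 0.0, reduced costs: (7.0, 2.0)
  x^k = (0.0, 0.0), subgradient = b - a^T x = 7.0
  y^{k+1} = 0.0 + 0.1*7.0 = 0.7
Step 2: y^k = 0.7, reduced costs: (4.9, -1.5)
  x^k = (0.0, 4.0), subgradient = b - a^T x = -13.0
  y^{k+1} = 0.7 + 0.1*-13.0 = -0.6
Step 3: y^k = -0.6, reduced costs: (8.8, 5.0)
  x^k = (0.0, 0.0), subgradient = b - a^T x = 7.0
  y^{k+1} = -0.6 + 0.1*7.0 = 0.1
Dual objective at y_3 = 0.1: reduced costs (6.7, 1.5), box minimizer x = (0.0, 0.0)
g(y_3) = b*y + (c1 - a1*y)*x1 + (c2 - a2*y)*x2 = 7*0.1 + 6.7*0.0 + 1.5*0.0 = 0.7 + 0.0 + 0.0 = 0.7


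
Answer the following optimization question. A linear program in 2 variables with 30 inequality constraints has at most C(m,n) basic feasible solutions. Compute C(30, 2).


Each vertex corresponds to some choice of n active constraints out of m, so the number of vertices is at most C(m, n) = m! / (n!(m-n)!).
m = 30, n = 2
Numerator: 30 * 29
Denominator: 2! = 2
C(30, 2) = 435
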